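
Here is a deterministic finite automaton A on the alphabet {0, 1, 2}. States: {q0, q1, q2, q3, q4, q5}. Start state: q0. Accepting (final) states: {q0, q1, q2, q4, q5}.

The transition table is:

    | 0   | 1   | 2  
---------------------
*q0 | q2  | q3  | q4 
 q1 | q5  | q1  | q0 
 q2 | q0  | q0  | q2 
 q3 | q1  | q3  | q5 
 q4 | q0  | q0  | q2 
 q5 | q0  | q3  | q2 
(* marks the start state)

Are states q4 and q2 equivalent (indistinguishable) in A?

Initial partition by acceptance: {q0,q1,q2,q4,q5} | {q3}.
Refine {q0,q1,q2,q4,q5} on symbol 1: members go to different blocks, giving {q1,q2,q4} and {q0,q5}.
Refine {q1,q2,q4} on symbol 1: members go to different blocks, giving {q2,q4} and {q1}.
Refine {q0,q5} on symbol 0: members go to different blocks, giving {q0} and {q5}.
No further refinement is possible. Final partition (5 blocks): {q2,q4} | {q3} | {q0} | {q1} | {q5}.
q4 and q2 lie in the same block of the stable partition, so they are equivalent — no string distinguishes them.

Yes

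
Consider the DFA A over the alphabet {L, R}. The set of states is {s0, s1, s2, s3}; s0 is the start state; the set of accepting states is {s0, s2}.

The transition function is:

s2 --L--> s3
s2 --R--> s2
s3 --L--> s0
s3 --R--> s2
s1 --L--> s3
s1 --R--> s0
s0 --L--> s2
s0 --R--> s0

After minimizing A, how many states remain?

States {s1} cannot be reached from the start state, so discard them.
Start with accepting vs non-accepting: {s0,s2} | {s3}.
On input L, block {s0,s2} splits into {s0} and {s2}.
No further refinement is possible. Final partition (3 blocks): {s0} | {s3} | {s2}.

3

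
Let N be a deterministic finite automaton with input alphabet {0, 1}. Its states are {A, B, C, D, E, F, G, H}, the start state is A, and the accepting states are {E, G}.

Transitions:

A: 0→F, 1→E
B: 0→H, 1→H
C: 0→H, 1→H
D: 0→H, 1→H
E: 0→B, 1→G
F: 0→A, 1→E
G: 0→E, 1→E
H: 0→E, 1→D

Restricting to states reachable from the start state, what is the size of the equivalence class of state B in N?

States {C} cannot be reached from the start state, so discard them.
Start with accepting vs non-accepting: {E,G} | {A,B,D,F,H}.
On input 0, block {E,G} splits into {E} and {G}.
On input 0, block {A,B,D,F,H} splits into {A,B,D,F} and {H}.
On input 0, block {A,B,D,F} splits into {A,F} and {B,D}.
Stable partition: {E} | {A,F} | {G} | {H} | {B,D} — 5 equivalence classes.
State B belongs to the block {B,D}, which has 2 states.

2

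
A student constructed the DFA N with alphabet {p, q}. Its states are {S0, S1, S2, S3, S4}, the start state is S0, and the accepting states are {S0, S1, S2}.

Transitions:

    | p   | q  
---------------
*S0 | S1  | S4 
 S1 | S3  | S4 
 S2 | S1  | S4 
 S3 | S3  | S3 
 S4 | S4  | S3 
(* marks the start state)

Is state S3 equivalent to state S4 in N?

Reachable states from the start: {S0,S1,S3,S4}. Unreachable: {S2} — drop them.
P0 = {S0,S1} | {S3,S4}.
Refine {S0,S1} on symbol p: members go to different blocks, giving {S0} and {S1}.
No further refinement is possible. Final partition (3 blocks): {S0} | {S3,S4} | {S1}.
S3 and S4 lie in the same block of the stable partition, so they are equivalent — no string distinguishes them.

Yes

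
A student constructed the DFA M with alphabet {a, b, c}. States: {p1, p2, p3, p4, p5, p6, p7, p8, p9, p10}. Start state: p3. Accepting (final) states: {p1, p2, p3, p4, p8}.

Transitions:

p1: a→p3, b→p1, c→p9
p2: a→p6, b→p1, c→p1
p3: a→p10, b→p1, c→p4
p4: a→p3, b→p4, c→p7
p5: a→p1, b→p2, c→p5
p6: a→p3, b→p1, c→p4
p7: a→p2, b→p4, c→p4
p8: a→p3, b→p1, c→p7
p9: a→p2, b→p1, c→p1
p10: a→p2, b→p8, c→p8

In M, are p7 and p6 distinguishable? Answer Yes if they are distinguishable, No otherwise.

First remove the unreachable states {p5}; 9 states remain.
Start with accepting vs non-accepting: {p1,p2,p3,p4,p8} | {p6,p7,p9,p10}.
On input a, block {p1,p2,p3,p4,p8} splits into {p1,p4,p8} and {p2,p3}.
Stable partition: {p1,p4,p8} | {p6,p7,p9,p10} | {p2,p3} — 3 equivalence classes.
p7 and p6 lie in the same block of the stable partition, so they are equivalent — no string distinguishes them.

No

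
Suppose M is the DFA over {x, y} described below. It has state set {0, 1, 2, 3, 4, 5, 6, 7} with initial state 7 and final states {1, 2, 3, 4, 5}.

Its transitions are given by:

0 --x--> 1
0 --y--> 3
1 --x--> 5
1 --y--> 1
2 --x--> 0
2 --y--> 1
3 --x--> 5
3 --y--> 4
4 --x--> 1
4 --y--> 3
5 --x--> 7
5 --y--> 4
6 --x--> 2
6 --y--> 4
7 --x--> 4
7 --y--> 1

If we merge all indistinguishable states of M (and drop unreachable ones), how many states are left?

States {0,2,6} cannot be reached from the start state, so discard them.
Start with accepting vs non-accepting: {1,3,4,5} | {7}.
Split {1,3,4,5} by δ(·,x) → {1,3,4} and {5}.
Refine {1,3,4} on symbol x: members go to different blocks, giving {1,3} and {4}.
Refine {1,3} on symbol y: members go to different blocks, giving {1} and {3}.
No further refinement is possible. Final partition (5 blocks): {1} | {7} | {5} | {4} | {3}.

5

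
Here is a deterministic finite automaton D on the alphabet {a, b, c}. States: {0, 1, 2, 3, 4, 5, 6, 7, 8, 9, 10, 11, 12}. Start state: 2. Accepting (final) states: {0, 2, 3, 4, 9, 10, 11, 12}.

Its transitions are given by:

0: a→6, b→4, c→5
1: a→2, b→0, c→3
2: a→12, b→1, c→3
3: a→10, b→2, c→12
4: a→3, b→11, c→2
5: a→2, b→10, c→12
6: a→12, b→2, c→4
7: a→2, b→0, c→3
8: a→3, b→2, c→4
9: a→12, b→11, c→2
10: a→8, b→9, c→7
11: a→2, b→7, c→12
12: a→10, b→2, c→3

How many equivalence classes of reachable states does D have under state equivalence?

Start with accepting vs non-accepting: {0,2,3,4,9,10,11,12} | {1,5,6,7,8}.
Split {0,2,3,4,9,10,11,12} by δ(·,a) → {2,3,4,9,11,12} and {0,10}.
Split {2,3,4,9,11,12} by δ(·,a) → {2,4,9,11} and {3,12}.
Refine {2,4,9,11} on symbol a: members go to different blocks, giving {2,4,9} and {11}.
On input b, block {2,4,9} splits into {4,9} and {2}.
Split {1,5,6,7,8} by δ(·,a) → {1,5,7} and {6,8}.
No further refinement is possible. Final partition (7 blocks): {4,9} | {1,5,7} | {0,10} | {3,12} | {11} | {2} | {6,8}.

7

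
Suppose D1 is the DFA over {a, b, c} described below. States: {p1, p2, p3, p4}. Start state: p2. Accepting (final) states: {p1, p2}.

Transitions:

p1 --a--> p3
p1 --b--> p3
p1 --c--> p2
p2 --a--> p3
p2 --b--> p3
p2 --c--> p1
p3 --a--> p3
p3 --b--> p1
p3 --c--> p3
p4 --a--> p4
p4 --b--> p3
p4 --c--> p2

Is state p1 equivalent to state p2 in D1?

States {p4} cannot be reached from the start state, so discard them.
Initial partition by acceptance: {p1,p2} | {p3}.
The partition is now stable with 2 blocks: {p1,p2} | {p3}.
p1 and p2 lie in the same block of the stable partition, so they are equivalent — no string distinguishes them.

Yes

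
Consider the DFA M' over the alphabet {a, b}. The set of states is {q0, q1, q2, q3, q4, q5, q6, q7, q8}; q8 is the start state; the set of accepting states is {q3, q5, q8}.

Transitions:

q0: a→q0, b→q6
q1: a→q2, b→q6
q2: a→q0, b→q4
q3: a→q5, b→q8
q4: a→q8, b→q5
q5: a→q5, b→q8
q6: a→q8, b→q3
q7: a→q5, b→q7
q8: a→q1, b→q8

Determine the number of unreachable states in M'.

Starting at q8 and following transitions, the reachable set is {q0, q1, q2, q3, q4, q5, q6, q8}. That leaves q7 unreachable — 1 in total.

1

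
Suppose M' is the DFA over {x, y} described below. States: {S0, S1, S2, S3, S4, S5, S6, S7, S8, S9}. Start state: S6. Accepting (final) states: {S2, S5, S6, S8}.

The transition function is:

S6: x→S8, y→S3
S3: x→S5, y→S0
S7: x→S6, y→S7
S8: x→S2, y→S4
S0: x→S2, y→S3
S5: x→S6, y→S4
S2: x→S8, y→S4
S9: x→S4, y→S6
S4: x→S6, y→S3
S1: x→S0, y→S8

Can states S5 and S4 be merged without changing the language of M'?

First remove the unreachable states {S1,S7,S9}; 7 states remain.
Initial partition by acceptance: {S2,S5,S6,S8} | {S0,S3,S4}.
Stable partition: {S2,S5,S6,S8} | {S0,S3,S4} — 2 equivalence classes.
S5 and S4 end up in different blocks, so they are distinguishable. For instance, the string 'ε' is accepted from only S5.

No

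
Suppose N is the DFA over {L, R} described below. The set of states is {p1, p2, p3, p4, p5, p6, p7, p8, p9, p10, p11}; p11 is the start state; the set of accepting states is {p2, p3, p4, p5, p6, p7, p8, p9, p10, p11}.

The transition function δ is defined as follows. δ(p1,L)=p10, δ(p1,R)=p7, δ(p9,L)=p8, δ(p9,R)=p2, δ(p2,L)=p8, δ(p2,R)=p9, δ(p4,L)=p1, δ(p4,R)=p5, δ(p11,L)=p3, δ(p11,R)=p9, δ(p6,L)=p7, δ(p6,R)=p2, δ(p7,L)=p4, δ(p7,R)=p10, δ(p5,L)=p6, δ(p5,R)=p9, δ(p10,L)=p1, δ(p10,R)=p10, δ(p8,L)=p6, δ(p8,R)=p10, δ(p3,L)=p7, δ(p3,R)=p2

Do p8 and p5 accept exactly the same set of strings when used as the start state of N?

No

Every state is reachable, so we keep all 11.
Initial partition by acceptance: {p2,p3,p4,p5,p6,p7,p8,p9,p10,p11} | {p1}.
Split {p2,p3,p4,p5,p6,p7,p8,p9,p10,p11} by δ(·,L) → {p2,p3,p5,p6,p7,p8,p9,p11} and {p4,p10}.
Refine {p2,p3,p5,p6,p7,p8,p9,p11} on symbol L: members go to different blocks, giving {p2,p3,p5,p6,p8,p9,p11} and {p7}.
Split {p2,p3,p5,p6,p8,p9,p11} by δ(·,L) → {p2,p5,p8,p9,p11} and {p3,p6}.
On input L, block {p2,p5,p8,p9,p11} splits into {p5,p8,p11} and {p2,p9}.
Refine {p5,p8,p11} on symbol R: members go to different blocks, giving {p5,p11} and {p8}.
Refine {p4,p10} on symbol R: members go to different blocks, giving {p4} and {p10}.
The partition is now stable with 8 blocks: {p5,p11} | {p1} | {p4} | {p7} | {p3,p6} | {p2,p9} | {p8} | {p10}.
p8 and p5 end up in different blocks, so they are distinguishable. For instance, the string 'RL' is accepted from only p5.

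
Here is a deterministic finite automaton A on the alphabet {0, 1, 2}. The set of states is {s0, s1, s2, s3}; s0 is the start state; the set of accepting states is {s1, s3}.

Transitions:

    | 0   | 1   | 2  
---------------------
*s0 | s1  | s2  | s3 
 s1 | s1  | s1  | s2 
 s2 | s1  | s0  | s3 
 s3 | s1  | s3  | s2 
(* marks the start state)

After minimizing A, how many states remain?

Every state is reachable, so we keep all 4.
P0 = {s1,s3} | {s0,s2}.
The partition is now stable with 2 blocks: {s1,s3} | {s0,s2}.

2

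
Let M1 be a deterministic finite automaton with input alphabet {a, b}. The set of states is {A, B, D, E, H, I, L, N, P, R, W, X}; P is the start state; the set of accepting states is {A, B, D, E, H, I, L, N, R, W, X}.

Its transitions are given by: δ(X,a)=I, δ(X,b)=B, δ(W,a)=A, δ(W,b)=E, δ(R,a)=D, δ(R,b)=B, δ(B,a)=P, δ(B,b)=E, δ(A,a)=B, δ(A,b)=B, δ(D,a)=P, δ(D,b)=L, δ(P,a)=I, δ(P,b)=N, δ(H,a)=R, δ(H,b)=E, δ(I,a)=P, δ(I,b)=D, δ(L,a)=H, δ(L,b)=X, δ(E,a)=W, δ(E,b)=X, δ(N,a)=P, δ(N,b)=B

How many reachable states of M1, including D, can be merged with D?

All states are reachable from the start state.
P0 = {A,B,D,E,H,I,L,N,R,W,X} | {P}.
Split {A,B,D,E,H,I,L,N,R,W,X} by δ(·,a) → {A,E,H,L,R,W,X} and {B,D,I,N}.
Refine {A,E,H,L,R,W,X} on symbol a: members go to different blocks, giving {E,H,L,W} and {A,R,X}.
Refine {E,H,L,W} on symbol a: members go to different blocks, giving {E,L} and {H,W}.
On input b, block {B,D,I,N} splits into {B,D} and {I,N}.
On input a, block {A,R,X} splits into {A,R} and {X}.
The partition is now stable with 7 blocks: {E,L} | {P} | {B,D} | {A,R} | {H,W} | {I,N} | {X}.
State D belongs to the block {B,D}, which has 2 states.

2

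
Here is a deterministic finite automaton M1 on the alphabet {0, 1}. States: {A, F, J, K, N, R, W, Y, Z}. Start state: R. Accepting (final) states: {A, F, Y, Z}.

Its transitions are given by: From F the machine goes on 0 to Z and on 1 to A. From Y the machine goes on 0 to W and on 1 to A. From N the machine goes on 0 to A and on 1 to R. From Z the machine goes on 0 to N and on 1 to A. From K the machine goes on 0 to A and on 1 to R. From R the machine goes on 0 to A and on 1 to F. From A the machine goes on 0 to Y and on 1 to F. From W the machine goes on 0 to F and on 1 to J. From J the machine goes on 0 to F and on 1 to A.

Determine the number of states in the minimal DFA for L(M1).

4

Reachable states from the start: {A,F,J,N,R,W,Y,Z}. Unreachable: {K} — drop them.
Start with accepting vs non-accepting: {A,F,Y,Z} | {J,N,R,W}.
Split {A,F,Y,Z} by δ(·,0) → {A,F} and {Y,Z}.
On input 1, block {J,N,R,W} splits into {J,R} and {N,W}.
Stable partition: {A,F} | {J,R} | {Y,Z} | {N,W} — 4 equivalence classes.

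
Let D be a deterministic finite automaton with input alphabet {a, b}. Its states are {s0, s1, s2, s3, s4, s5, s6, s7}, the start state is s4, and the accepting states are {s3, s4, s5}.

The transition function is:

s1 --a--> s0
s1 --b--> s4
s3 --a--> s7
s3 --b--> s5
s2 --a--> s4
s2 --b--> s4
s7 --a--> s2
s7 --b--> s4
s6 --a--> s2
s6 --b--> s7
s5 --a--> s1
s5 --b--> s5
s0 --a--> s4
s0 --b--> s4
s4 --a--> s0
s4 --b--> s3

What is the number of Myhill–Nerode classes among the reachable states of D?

First remove the unreachable states {s6}; 7 states remain.
P0 = {s3,s4,s5} | {s0,s1,s2,s7}.
Refine {s0,s1,s2,s7} on symbol a: members go to different blocks, giving {s0,s2} and {s1,s7}.
On input a, block {s3,s4,s5} splits into {s3,s5} and {s4}.
Stable partition: {s3,s5} | {s0,s2} | {s1,s7} | {s4} — 4 equivalence classes.

4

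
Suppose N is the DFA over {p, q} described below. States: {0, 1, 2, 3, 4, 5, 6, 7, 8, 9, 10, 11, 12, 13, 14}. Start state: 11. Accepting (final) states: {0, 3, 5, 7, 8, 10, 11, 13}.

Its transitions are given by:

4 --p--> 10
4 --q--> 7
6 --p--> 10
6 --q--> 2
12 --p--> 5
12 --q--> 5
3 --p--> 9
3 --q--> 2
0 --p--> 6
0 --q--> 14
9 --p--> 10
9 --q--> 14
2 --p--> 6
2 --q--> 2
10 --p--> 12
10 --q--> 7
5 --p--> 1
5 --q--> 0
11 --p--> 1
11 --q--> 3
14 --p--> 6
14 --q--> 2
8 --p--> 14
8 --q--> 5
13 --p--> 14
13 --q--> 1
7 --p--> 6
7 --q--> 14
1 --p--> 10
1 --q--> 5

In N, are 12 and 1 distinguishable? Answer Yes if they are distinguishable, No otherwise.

No

Reachable states from the start: {0,1,2,3,5,6,7,9,10,11,12,14}. Unreachable: {4,8,13} — drop them.
Start with accepting vs non-accepting: {0,3,5,7,10,11} | {1,2,6,9,12,14}.
Split {0,3,5,7,10,11} by δ(·,q) → {0,3,7} and {5,10,11}.
On input p, block {1,2,6,9,12,14} splits into {1,6,9,12} and {2,14}.
Split {1,6,9,12} by δ(·,q) → {1,12} and {6,9}.
No further refinement is possible. Final partition (5 blocks): {0,3,7} | {1,12} | {5,10,11} | {2,14} | {6,9}.
12 and 1 lie in the same block of the stable partition, so they are equivalent — no string distinguishes them.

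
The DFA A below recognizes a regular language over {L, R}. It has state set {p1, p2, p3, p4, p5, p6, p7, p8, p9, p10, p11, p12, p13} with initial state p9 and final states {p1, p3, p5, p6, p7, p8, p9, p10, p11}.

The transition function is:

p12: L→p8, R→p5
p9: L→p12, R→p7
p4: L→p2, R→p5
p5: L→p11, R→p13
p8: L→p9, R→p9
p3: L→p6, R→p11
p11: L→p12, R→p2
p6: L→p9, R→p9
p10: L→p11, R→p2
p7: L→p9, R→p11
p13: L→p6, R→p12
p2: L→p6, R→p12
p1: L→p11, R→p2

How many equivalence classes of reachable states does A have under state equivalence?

7

Reachable states from the start: {p2,p5,p6,p7,p8,p9,p11,p12,p13}. Unreachable: {p1,p3,p4,p10} — drop them.
P0 = {p5,p6,p7,p8,p9,p11} | {p2,p12,p13}.
Split {p5,p6,p7,p8,p9,p11} by δ(·,L) → {p5,p6,p7,p8} and {p9,p11}.
Refine {p5,p6,p7,p8} on symbol R: members go to different blocks, giving {p6,p7,p8} and {p5}.
Refine {p2,p12,p13} on symbol R: members go to different blocks, giving {p2,p13} and {p12}.
On input R, block {p9,p11} splits into {p9} and {p11}.
Split {p6,p7,p8} by δ(·,R) → {p6,p8} and {p7}.
No further refinement is possible. Final partition (7 blocks): {p6,p8} | {p2,p13} | {p9} | {p5} | {p12} | {p11} | {p7}.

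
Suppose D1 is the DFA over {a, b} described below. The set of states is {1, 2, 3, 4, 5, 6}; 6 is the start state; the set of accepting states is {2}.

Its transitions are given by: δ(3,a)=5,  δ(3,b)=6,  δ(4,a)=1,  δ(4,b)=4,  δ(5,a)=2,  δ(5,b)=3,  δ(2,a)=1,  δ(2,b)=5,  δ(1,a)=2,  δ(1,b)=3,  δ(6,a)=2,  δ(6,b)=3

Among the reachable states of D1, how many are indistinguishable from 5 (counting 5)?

3

States {4} cannot be reached from the start state, so discard them.
Initial partition by acceptance: {2} | {1,3,5,6}.
Refine {1,3,5,6} on symbol a: members go to different blocks, giving {1,5,6} and {3}.
The partition is now stable with 3 blocks: {2} | {1,5,6} | {3}.
State 5 belongs to the block {1,5,6}, which has 3 states.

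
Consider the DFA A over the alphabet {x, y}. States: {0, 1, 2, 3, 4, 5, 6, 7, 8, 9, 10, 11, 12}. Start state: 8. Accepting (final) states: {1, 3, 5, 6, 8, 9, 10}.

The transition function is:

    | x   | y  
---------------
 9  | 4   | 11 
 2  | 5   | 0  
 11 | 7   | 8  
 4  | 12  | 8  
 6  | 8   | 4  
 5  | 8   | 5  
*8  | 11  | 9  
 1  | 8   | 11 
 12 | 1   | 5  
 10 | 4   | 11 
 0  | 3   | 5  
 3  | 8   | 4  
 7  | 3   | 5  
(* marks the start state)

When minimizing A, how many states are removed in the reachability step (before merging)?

4

Starting at 8 and following transitions, the reachable set is {1, 3, 4, 5, 7, 8, 9, 11, 12}. That leaves 0, 2, 6, 10 unreachable — 4 in total.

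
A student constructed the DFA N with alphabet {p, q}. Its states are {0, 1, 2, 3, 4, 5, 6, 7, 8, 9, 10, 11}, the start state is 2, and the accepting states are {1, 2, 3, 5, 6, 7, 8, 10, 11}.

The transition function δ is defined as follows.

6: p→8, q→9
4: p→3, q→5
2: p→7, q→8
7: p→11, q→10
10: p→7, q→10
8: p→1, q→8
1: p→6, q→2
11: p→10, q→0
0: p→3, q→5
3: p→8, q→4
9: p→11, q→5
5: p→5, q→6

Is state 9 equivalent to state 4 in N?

Yes

All states are reachable from the start state.
Initial partition by acceptance: {1,2,3,5,6,7,8,10,11} | {0,4,9}.
On input q, block {1,2,3,5,6,7,8,10,11} splits into {1,2,5,7,8,10} and {3,6,11}.
Refine {1,2,5,7,8,10} on symbol p: members go to different blocks, giving {2,5,8,10} and {1,7}.
Refine {2,5,8,10} on symbol p: members go to different blocks, giving {2,8,10} and {5}.
The partition is now stable with 5 blocks: {2,8,10} | {0,4,9} | {3,6,11} | {1,7} | {5}.
9 and 4 lie in the same block of the stable partition, so they are equivalent — no string distinguishes them.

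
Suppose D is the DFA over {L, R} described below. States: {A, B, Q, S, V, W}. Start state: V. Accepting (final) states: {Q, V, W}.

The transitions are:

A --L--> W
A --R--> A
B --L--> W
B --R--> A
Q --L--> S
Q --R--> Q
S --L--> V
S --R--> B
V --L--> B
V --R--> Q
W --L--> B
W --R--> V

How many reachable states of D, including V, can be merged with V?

All states are reachable from the start state.
Start with accepting vs non-accepting: {Q,V,W} | {A,B,S}.
No further refinement is possible. Final partition (2 blocks): {Q,V,W} | {A,B,S}.
The equivalence class containing V is {Q,V,W}, of size 3.

3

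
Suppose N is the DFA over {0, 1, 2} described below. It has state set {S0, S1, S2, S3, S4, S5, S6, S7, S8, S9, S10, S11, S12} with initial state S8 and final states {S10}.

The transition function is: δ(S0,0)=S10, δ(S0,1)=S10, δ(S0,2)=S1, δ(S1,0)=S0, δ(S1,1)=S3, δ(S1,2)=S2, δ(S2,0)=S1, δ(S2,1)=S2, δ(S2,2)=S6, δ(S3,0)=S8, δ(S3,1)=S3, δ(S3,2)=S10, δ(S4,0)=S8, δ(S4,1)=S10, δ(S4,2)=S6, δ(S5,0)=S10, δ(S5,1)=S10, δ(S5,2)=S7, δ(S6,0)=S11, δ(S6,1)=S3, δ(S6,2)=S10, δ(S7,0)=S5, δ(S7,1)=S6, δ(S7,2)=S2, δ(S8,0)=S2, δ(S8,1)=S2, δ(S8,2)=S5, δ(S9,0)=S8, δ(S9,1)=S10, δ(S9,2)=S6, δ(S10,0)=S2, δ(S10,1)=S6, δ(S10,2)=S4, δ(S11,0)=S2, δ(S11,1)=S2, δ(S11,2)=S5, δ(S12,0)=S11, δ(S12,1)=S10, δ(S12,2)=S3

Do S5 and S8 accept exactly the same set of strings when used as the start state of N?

No

Reachable states from the start: {S0,S1,S2,S3,S4,S5,S6,S7,S8,S10,S11}. Unreachable: {S9,S12} — drop them.
Initial partition by acceptance: {S10} | {S0,S1,S2,S3,S4,S5,S6,S7,S8,S11}.
Split {S0,S1,S2,S3,S4,S5,S6,S7,S8,S11} by δ(·,0) → {S1,S2,S3,S4,S6,S7,S8,S11} and {S0,S5}.
Split {S1,S2,S3,S4,S6,S7,S8,S11} by δ(·,0) → {S2,S3,S4,S6,S8,S11} and {S1,S7}.
Split {S2,S3,S4,S6,S8,S11} by δ(·,0) → {S3,S4,S6,S8,S11} and {S2}.
Split {S3,S4,S6,S8,S11} by δ(·,0) → {S3,S4,S6} and {S8,S11}.
Split {S3,S4,S6} by δ(·,1) → {S3,S6} and {S4}.
No further refinement is possible. Final partition (7 blocks): {S10} | {S3,S6} | {S0,S5} | {S1,S7} | {S2} | {S8,S11} | {S4}.
S5 and S8 end up in different blocks, so they are distinguishable. For instance, the string '0' is accepted from only S5.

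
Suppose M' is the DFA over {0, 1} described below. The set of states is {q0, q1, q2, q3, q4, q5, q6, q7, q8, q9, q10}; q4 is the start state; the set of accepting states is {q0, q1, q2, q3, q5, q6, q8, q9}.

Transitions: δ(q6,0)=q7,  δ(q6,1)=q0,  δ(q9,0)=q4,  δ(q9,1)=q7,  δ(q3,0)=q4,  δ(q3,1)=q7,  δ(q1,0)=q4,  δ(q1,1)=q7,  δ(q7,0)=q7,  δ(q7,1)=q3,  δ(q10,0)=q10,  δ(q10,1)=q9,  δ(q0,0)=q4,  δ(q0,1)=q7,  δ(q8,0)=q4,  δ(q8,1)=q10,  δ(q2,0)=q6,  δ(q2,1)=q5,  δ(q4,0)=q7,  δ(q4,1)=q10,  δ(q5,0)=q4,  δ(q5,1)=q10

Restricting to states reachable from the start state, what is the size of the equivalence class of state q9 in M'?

States {q0,q1,q2,q5,q6,q8} cannot be reached from the start state, so discard them.
Start with accepting vs non-accepting: {q3,q9} | {q4,q7,q10}.
On input 1, block {q4,q7,q10} splits into {q7,q10} and {q4}.
The partition is now stable with 3 blocks: {q3,q9} | {q7,q10} | {q4}.
The equivalence class containing q9 is {q3,q9}, of size 2.

2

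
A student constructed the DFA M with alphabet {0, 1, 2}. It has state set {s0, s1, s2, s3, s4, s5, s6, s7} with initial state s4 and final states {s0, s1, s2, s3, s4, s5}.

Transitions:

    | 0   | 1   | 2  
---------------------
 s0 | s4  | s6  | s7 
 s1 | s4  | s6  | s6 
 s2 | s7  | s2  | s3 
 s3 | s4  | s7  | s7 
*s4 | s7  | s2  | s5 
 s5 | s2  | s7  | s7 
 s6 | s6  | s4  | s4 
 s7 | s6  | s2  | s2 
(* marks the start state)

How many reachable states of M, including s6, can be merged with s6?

First remove the unreachable states {s0,s1}; 6 states remain.
Initial partition by acceptance: {s2,s3,s4,s5} | {s6,s7}.
Refine {s2,s3,s4,s5} on symbol 0: members go to different blocks, giving {s2,s4} and {s3,s5}.
The partition is now stable with 3 blocks: {s2,s4} | {s6,s7} | {s3,s5}.
State s6 belongs to the block {s6,s7}, which has 2 states.

2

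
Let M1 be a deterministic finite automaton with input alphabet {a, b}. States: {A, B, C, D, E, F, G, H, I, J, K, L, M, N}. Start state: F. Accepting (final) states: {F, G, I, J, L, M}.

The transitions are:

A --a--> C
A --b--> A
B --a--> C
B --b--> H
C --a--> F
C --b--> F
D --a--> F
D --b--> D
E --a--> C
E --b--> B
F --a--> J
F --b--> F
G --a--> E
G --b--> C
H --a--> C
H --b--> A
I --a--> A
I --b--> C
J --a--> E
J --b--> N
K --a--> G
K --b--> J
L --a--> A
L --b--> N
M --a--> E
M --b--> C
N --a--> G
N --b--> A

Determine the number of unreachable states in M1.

5

BFS from F reaches {A, B, C, E, F, G, H, J, N}; the 5 state(s) D, I, K, L, M are never visited.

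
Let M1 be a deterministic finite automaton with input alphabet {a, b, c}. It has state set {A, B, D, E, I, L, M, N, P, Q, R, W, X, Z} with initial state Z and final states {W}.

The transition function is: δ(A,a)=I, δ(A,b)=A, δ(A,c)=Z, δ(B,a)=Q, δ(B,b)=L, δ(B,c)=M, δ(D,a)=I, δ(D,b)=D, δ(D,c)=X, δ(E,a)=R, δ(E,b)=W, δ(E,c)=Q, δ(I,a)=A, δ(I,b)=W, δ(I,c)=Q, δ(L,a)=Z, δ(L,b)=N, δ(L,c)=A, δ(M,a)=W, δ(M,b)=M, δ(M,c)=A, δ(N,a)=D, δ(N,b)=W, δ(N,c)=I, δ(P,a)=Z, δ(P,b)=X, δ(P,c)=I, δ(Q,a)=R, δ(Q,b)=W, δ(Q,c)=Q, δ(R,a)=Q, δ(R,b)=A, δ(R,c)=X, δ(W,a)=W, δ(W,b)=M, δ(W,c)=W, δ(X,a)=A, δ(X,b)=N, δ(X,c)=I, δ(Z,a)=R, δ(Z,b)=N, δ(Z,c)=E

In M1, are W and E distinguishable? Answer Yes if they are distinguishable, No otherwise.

Yes

First remove the unreachable states {B,L,P}; 11 states remain.
P0 = {W} | {A,D,E,I,M,N,Q,R,X,Z}.
Refine {A,D,E,I,M,N,Q,R,X,Z} on symbol a: members go to different blocks, giving {A,D,E,I,N,Q,R,X,Z} and {M}.
Split {A,D,E,I,N,Q,R,X,Z} by δ(·,b) → {A,D,R,X,Z} and {E,I,N,Q}.
On input a, block {A,D,R,X,Z} splits into {A,D,R} and {X,Z}.
No further refinement is possible. Final partition (5 blocks): {W} | {A,D,R} | {M} | {E,I,N,Q} | {X,Z}.
W and E end up in different blocks, so they are distinguishable. For instance, the string 'ε' is accepted from only W.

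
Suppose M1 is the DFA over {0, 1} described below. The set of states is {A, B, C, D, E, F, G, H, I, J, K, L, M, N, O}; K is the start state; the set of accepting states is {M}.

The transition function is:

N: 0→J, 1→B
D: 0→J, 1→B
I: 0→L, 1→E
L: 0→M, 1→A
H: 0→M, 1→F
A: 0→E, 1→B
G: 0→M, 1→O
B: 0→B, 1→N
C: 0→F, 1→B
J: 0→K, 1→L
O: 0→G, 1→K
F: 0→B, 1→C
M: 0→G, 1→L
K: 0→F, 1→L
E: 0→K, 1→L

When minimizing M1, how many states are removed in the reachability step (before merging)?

BFS from K reaches {A, B, C, E, F, G, J, K, L, M, N, O}; the 3 state(s) D, H, I are never visited.

3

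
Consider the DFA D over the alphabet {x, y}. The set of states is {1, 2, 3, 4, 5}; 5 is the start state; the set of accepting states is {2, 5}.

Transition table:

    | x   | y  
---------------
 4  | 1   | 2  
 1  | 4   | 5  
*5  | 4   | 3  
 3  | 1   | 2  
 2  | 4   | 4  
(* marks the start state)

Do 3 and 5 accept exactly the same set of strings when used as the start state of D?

Every state is reachable, so we keep all 5.
Initial partition by acceptance: {2,5} | {1,3,4}.
No further refinement is possible. Final partition (2 blocks): {2,5} | {1,3,4}.
3 and 5 end up in different blocks, so they are distinguishable. For instance, the string 'ε' is accepted from only 5.

No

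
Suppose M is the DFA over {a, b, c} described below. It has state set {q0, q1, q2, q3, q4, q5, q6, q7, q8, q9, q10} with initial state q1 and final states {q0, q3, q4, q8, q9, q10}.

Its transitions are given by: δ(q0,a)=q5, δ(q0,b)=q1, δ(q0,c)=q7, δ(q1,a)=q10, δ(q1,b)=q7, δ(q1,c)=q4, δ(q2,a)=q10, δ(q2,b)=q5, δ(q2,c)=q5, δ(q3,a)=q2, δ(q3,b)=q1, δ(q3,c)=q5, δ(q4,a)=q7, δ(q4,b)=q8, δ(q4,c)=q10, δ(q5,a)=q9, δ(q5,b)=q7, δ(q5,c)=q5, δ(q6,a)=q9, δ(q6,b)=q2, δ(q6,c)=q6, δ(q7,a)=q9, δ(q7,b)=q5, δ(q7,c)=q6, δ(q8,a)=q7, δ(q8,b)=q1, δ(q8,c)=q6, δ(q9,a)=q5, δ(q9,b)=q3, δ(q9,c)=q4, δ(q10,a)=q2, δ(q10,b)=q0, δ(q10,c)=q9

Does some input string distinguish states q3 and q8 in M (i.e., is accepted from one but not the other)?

No

Start with accepting vs non-accepting: {q0,q3,q4,q8,q9,q10} | {q1,q2,q5,q6,q7}.
On input b, block {q0,q3,q4,q8,q9,q10} splits into {q0,q3,q8} and {q4,q9,q10}.
Split {q1,q2,q5,q6,q7} by δ(·,c) → {q2,q5,q6,q7} and {q1}.
Stable partition: {q0,q3,q8} | {q2,q5,q6,q7} | {q4,q9,q10} | {q1} — 4 equivalence classes.
q3 and q8 lie in the same block of the stable partition, so they are equivalent — no string distinguishes them.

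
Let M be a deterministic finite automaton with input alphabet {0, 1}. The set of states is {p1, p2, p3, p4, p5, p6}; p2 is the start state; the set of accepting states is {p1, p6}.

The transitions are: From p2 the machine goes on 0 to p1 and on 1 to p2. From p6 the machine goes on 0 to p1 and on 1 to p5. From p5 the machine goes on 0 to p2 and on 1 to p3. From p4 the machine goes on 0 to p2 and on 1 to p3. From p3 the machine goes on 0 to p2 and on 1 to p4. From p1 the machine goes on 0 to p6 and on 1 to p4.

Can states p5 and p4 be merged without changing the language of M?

Yes

Start with accepting vs non-accepting: {p1,p6} | {p2,p3,p4,p5}.
Refine {p2,p3,p4,p5} on symbol 0: members go to different blocks, giving {p3,p4,p5} and {p2}.
The partition is now stable with 3 blocks: {p1,p6} | {p3,p4,p5} | {p2}.
p5 and p4 lie in the same block of the stable partition, so they are equivalent — no string distinguishes them.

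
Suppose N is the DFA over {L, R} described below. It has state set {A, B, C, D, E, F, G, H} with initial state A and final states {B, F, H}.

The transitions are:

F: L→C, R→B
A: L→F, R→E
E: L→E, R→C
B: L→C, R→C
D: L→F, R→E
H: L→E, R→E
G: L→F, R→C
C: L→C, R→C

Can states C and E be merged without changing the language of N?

Yes

States {D,G,H} cannot be reached from the start state, so discard them.
Initial partition by acceptance: {B,F} | {A,C,E}.
Refine {B,F} on symbol R: members go to different blocks, giving {B} and {F}.
Split {A,C,E} by δ(·,L) → {C,E} and {A}.
No further refinement is possible. Final partition (4 blocks): {B} | {C,E} | {F} | {A}.
C and E lie in the same block of the stable partition, so they are equivalent — no string distinguishes them.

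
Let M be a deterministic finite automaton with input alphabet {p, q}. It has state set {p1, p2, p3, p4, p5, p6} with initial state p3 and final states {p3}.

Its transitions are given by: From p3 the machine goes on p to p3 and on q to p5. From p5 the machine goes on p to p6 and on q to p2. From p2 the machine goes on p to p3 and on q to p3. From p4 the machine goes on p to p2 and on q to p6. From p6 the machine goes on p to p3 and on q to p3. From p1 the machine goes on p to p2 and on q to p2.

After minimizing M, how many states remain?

Reachable states from the start: {p2,p3,p5,p6}. Unreachable: {p1,p4} — drop them.
Initial partition by acceptance: {p3} | {p2,p5,p6}.
On input p, block {p2,p5,p6} splits into {p2,p6} and {p5}.
No further refinement is possible. Final partition (3 blocks): {p3} | {p2,p6} | {p5}.

3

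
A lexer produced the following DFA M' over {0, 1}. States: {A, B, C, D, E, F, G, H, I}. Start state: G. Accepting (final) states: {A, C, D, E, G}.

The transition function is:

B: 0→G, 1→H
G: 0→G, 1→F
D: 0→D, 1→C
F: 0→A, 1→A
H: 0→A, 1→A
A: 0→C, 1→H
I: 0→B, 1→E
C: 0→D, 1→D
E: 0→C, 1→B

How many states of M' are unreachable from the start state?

3

No path from G leads to B, E, I; the other 6 states are all reachable.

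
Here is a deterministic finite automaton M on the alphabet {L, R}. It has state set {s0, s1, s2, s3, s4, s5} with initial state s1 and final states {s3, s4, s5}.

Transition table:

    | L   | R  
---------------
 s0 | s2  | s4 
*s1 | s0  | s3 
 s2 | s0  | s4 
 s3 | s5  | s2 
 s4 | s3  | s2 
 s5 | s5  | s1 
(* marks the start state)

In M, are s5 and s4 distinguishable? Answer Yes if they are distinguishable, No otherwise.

No

All states are reachable from the start state.
Initial partition by acceptance: {s3,s4,s5} | {s0,s1,s2}.
Stable partition: {s3,s4,s5} | {s0,s1,s2} — 2 equivalence classes.
s5 and s4 lie in the same block of the stable partition, so they are equivalent — no string distinguishes them.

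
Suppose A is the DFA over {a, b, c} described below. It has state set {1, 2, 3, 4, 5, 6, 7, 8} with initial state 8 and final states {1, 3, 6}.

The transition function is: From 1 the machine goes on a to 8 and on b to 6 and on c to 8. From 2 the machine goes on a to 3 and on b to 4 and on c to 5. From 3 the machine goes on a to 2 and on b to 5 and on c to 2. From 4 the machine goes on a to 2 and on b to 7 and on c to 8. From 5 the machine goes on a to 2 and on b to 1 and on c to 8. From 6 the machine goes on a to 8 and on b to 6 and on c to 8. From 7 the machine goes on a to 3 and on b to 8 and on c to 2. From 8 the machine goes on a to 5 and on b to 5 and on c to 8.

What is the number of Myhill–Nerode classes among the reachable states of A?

All states are reachable from the start state.
Initial partition by acceptance: {1,3,6} | {2,4,5,7,8}.
Refine {1,3,6} on symbol b: members go to different blocks, giving {1,6} and {3}.
On input a, block {2,4,5,7,8} splits into {4,5,8} and {2,7}.
Split {4,5,8} by δ(·,a) → {4,5} and {8}.
Split {4,5} by δ(·,b) → {4} and {5}.
On input b, block {2,7} splits into {2} and {7}.
No further refinement is possible. Final partition (7 blocks): {1,6} | {4} | {3} | {2} | {8} | {5} | {7}.

7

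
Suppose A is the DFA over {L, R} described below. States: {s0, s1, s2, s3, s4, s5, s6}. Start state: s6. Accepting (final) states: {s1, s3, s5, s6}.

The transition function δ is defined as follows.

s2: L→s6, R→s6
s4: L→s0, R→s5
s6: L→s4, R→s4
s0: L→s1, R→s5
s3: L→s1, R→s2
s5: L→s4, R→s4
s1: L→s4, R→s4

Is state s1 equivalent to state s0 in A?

No

States {s2,s3} cannot be reached from the start state, so discard them.
P0 = {s1,s5,s6} | {s0,s4}.
Split {s0,s4} by δ(·,L) → {s0} and {s4}.
Stable partition: {s1,s5,s6} | {s0} | {s4} — 3 equivalence classes.
s1 and s0 end up in different blocks, so they are distinguishable. For instance, the string 'ε' is accepted from only s1.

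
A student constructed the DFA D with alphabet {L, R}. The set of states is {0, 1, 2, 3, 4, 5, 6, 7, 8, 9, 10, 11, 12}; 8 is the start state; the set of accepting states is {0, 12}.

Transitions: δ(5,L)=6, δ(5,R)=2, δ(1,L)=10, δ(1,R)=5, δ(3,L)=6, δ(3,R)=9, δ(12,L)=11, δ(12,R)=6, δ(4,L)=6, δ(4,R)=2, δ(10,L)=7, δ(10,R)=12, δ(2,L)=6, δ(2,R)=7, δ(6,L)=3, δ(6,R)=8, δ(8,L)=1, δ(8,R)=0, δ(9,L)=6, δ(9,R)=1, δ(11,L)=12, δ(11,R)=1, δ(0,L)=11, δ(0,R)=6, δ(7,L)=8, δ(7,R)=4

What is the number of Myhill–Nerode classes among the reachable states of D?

7

Every state is reachable, so we keep all 13.
P0 = {0,12} | {1,2,3,4,5,6,7,8,9,10,11}.
On input L, block {1,2,3,4,5,6,7,8,9,10,11} splits into {1,2,3,4,5,6,7,8,9,10} and {11}.
Split {1,2,3,4,5,6,7,8,9,10} by δ(·,R) → {1,2,3,4,5,6,7,9} and {8,10}.
On input L, block {1,2,3,4,5,6,7,9} splits into {2,3,4,5,6,9} and {1,7}.
Refine {2,3,4,5,6,9} on symbol R: members go to different blocks, giving {3,4,5} and {2,9} and {6}.
The partition is now stable with 7 blocks: {0,12} | {3,4,5} | {11} | {8,10} | {1,7} | {2,9} | {6}.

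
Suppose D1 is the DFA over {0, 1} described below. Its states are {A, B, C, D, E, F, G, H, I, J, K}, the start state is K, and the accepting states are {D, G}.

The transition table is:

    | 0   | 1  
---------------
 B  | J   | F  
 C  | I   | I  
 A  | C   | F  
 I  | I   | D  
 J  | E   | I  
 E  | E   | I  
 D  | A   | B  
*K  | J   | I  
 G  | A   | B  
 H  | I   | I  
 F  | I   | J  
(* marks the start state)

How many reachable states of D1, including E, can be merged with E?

3

States {G,H} cannot be reached from the start state, so discard them.
Initial partition by acceptance: {D} | {A,B,C,E,F,I,J,K}.
On input 1, block {A,B,C,E,F,I,J,K} splits into {A,B,C,E,F,J,K} and {I}.
Refine {A,B,C,E,F,J,K} on symbol 0: members go to different blocks, giving {A,B,E,J,K} and {C,F}.
On input 0, block {A,B,E,J,K} splits into {B,E,J,K} and {A}.
Refine {B,E,J,K} on symbol 1: members go to different blocks, giving {E,J,K} and {B}.
On input 1, block {C,F} splits into {C} and {F}.
No further refinement is possible. Final partition (7 blocks): {D} | {E,J,K} | {I} | {C} | {A} | {B} | {F}.
The equivalence class containing E is {E,J,K}, of size 3.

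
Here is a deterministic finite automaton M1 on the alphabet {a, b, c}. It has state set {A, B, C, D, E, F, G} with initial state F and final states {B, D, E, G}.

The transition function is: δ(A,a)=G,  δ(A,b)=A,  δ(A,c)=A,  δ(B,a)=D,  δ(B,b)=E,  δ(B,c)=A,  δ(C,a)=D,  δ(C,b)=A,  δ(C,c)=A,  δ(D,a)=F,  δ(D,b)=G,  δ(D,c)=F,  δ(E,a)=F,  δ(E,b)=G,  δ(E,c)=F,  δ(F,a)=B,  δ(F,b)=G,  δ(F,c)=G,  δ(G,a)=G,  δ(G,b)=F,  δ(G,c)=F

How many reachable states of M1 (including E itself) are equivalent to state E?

States {C} cannot be reached from the start state, so discard them.
P0 = {B,D,E,G} | {A,F}.
Split {B,D,E,G} by δ(·,a) → {B,G} and {D,E}.
On input a, block {B,G} splits into {B} and {G}.
Refine {A,F} on symbol a: members go to different blocks, giving {A} and {F}.
The partition is now stable with 5 blocks: {B} | {A} | {D,E} | {G} | {F}.
The equivalence class containing E is {D,E}, of size 2.

2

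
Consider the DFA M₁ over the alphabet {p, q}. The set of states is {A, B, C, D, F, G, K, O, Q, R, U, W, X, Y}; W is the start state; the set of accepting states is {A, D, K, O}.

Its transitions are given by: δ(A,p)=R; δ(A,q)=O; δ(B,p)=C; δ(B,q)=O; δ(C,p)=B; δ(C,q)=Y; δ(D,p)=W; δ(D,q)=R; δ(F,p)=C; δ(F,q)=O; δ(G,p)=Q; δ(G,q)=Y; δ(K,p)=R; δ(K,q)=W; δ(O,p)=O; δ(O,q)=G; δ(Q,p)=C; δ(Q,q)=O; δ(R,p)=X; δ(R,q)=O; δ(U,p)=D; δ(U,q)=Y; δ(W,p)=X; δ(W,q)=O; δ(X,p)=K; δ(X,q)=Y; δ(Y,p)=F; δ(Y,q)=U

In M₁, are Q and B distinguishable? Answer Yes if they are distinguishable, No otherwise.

No

First remove the unreachable states {A}; 13 states remain.
Initial partition by acceptance: {D,K,O} | {B,C,F,G,Q,R,U,W,X,Y}.
Refine {D,K,O} on symbol p: members go to different blocks, giving {D,K} and {O}.
On input p, block {B,C,F,G,Q,R,U,W,X,Y} splits into {B,C,F,G,Q,R,W,Y} and {U,X}.
Split {B,C,F,G,Q,R,W,Y} by δ(·,p) → {B,C,F,G,Q,Y} and {R,W}.
On input q, block {B,C,F,G,Q,Y} splits into {B,F,Q} and {C,G} and {Y}.
No further refinement is possible. Final partition (7 blocks): {D,K} | {B,F,Q} | {O} | {U,X} | {R,W} | {C,G} | {Y}.
Q and B lie in the same block of the stable partition, so they are equivalent — no string distinguishes them.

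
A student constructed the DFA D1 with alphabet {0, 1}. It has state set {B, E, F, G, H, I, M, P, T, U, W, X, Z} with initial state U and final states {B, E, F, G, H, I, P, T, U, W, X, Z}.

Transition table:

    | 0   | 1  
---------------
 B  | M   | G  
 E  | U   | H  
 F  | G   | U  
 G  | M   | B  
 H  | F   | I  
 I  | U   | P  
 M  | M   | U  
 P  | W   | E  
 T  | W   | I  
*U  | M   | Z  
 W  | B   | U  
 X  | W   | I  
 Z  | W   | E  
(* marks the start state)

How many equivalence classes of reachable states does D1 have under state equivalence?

6

States {T,X} cannot be reached from the start state, so discard them.
P0 = {B,E,F,G,H,I,P,U,W,Z} | {M}.
Refine {B,E,F,G,H,I,P,U,W,Z} on symbol 0: members go to different blocks, giving {E,F,H,I,P,W,Z} and {B,G,U}.
On input 0, block {E,F,H,I,P,W,Z} splits into {E,F,I,W} and {H,P,Z}.
Split {E,F,I,W} by δ(·,1) → {E,I} and {F,W}.
On input 1, block {B,G,U} splits into {B,G} and {U}.
The partition is now stable with 6 blocks: {E,I} | {M} | {B,G} | {H,P,Z} | {F,W} | {U}.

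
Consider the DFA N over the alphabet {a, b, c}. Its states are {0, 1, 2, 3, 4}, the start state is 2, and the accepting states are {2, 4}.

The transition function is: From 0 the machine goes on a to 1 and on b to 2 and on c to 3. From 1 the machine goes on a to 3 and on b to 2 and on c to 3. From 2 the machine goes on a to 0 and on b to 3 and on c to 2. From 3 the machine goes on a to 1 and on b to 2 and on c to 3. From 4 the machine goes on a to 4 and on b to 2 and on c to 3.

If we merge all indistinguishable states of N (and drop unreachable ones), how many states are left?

2

States {4} cannot be reached from the start state, so discard them.
Initial partition by acceptance: {2} | {0,1,3}.
No further refinement is possible. Final partition (2 blocks): {2} | {0,1,3}.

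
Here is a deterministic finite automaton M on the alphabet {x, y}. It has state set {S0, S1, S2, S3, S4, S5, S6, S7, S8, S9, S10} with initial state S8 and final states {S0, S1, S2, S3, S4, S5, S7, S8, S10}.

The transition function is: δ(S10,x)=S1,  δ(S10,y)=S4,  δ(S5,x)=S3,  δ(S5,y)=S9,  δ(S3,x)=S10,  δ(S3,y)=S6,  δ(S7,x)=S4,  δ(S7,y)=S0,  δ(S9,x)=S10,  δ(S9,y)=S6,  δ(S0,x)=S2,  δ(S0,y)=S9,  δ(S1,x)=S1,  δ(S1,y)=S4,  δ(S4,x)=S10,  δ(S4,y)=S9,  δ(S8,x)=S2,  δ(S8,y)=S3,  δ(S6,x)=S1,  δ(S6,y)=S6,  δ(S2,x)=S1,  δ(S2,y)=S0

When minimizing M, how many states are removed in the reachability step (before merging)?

Starting at S8 and following transitions, the reachable set is {S0, S1, S2, S3, S4, S6, S8, S9, S10}. That leaves S5, S7 unreachable — 2 in total.

2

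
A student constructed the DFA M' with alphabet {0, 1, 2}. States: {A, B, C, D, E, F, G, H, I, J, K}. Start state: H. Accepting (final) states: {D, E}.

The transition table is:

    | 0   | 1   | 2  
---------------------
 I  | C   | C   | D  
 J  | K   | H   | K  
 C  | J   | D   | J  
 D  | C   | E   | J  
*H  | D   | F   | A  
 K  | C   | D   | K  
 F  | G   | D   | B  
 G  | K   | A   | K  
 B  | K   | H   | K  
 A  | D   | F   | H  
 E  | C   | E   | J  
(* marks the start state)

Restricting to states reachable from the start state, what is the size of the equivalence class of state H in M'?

2

Reachable states from the start: {A,B,C,D,E,F,G,H,J,K}. Unreachable: {I} — drop them.
Initial partition by acceptance: {D,E} | {A,B,C,F,G,H,J,K}.
Split {A,B,C,F,G,H,J,K} by δ(·,0) → {B,C,F,G,J,K} and {A,H}.
Split {B,C,F,G,J,K} by δ(·,1) → {B,G,J} and {C,F,K}.
Split {C,F,K} by δ(·,0) → {C,F} and {K}.
Stable partition: {D,E} | {B,G,J} | {A,H} | {C,F} | {K} — 5 equivalence classes.
The equivalence class containing H is {A,H}, of size 2.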